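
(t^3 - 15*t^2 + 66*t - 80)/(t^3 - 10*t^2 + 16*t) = (t - 5)/t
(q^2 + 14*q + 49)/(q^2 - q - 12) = (q^2 + 14*q + 49)/(q^2 - q - 12)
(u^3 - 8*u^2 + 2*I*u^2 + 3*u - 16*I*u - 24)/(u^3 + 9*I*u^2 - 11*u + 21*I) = (u - 8)/(u + 7*I)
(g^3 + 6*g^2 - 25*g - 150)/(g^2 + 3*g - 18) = (g^2 - 25)/(g - 3)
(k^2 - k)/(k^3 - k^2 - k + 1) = k/(k^2 - 1)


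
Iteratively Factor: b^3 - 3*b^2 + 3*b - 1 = (b - 1)*(b^2 - 2*b + 1) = (b - 1)^2*(b - 1)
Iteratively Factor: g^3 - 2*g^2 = (g)*(g^2 - 2*g) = g^2*(g - 2)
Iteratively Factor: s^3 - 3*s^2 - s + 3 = (s + 1)*(s^2 - 4*s + 3) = (s - 3)*(s + 1)*(s - 1)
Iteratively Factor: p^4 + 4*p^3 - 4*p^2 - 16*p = (p + 2)*(p^3 + 2*p^2 - 8*p) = p*(p + 2)*(p^2 + 2*p - 8) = p*(p - 2)*(p + 2)*(p + 4)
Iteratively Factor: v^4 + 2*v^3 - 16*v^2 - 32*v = (v + 2)*(v^3 - 16*v) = (v - 4)*(v + 2)*(v^2 + 4*v) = v*(v - 4)*(v + 2)*(v + 4)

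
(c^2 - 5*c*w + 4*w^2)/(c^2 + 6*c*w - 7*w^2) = (c - 4*w)/(c + 7*w)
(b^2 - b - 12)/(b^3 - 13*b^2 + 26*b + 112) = (b^2 - b - 12)/(b^3 - 13*b^2 + 26*b + 112)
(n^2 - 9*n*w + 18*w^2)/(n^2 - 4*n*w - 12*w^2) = (n - 3*w)/(n + 2*w)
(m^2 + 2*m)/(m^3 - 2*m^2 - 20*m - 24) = m/(m^2 - 4*m - 12)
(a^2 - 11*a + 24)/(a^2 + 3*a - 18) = (a - 8)/(a + 6)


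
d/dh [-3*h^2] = -6*h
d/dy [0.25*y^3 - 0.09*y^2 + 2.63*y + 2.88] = 0.75*y^2 - 0.18*y + 2.63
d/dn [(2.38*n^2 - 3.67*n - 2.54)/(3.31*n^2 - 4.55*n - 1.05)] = (1.3187*n^2 + 11.8168*n - 7.7035)/(10.9561*n^4 - 30.121*n^3 + 13.7515*n^2 + 9.555*n + 1.1025)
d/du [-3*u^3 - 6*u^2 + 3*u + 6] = -9*u^2 - 12*u + 3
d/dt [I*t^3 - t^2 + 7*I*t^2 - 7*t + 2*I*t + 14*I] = 3*I*t^2 + t*(-2 + 14*I) - 7 + 2*I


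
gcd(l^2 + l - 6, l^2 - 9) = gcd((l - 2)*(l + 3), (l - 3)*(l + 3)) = l + 3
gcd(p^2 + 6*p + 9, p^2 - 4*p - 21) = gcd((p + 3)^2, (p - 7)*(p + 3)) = p + 3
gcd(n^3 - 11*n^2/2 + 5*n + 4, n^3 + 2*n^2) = 1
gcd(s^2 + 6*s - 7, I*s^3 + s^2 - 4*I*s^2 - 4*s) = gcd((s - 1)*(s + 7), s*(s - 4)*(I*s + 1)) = 1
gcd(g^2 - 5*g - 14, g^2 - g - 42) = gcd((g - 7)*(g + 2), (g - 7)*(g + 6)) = g - 7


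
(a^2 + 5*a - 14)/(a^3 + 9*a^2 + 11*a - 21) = (a - 2)/(a^2 + 2*a - 3)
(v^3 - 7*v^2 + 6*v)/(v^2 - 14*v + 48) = v*(v - 1)/(v - 8)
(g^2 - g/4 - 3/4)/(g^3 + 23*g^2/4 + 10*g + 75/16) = 4*(g - 1)/(4*g^2 + 20*g + 25)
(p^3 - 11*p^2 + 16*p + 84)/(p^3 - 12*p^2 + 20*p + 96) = (p - 7)/(p - 8)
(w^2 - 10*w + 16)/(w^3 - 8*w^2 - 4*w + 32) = 1/(w + 2)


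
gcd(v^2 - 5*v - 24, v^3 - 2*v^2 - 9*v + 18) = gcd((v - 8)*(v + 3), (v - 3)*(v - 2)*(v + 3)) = v + 3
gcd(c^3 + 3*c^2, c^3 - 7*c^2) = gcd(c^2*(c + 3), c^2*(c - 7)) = c^2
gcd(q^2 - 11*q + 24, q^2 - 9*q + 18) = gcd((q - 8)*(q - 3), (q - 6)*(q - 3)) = q - 3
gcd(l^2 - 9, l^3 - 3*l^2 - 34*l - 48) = l + 3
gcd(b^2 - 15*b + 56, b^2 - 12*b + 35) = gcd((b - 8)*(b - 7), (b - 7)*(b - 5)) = b - 7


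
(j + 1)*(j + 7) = j^2 + 8*j + 7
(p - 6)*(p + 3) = p^2 - 3*p - 18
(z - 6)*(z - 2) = z^2 - 8*z + 12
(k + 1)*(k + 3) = k^2 + 4*k + 3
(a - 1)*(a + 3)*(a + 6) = a^3 + 8*a^2 + 9*a - 18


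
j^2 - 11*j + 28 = (j - 7)*(j - 4)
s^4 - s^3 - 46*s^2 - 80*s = s*(s - 8)*(s + 2)*(s + 5)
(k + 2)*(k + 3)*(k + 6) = k^3 + 11*k^2 + 36*k + 36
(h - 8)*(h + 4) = h^2 - 4*h - 32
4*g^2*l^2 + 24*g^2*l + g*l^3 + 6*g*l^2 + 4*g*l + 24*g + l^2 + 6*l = (4*g + l)*(l + 6)*(g*l + 1)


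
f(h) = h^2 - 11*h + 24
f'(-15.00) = -41.00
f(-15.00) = 414.00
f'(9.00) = 7.00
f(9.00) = 6.00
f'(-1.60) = -14.20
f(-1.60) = 44.16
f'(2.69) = -5.62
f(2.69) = 1.65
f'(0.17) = -10.66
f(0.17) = 22.16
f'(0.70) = -9.60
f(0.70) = 16.79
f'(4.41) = -2.18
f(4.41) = -5.06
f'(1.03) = -8.94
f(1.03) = 13.73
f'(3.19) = -4.62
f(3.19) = -0.91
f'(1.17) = -8.66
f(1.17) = 12.50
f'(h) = 2*h - 11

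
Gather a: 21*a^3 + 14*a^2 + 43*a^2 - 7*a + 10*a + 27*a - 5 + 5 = 21*a^3 + 57*a^2 + 30*a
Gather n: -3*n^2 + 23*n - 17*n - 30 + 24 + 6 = -3*n^2 + 6*n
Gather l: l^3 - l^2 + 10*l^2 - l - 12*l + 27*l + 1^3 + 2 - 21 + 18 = l^3 + 9*l^2 + 14*l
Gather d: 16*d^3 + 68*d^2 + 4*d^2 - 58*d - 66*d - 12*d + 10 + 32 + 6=16*d^3 + 72*d^2 - 136*d + 48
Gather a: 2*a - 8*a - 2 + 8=6 - 6*a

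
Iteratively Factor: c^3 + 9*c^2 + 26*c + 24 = (c + 4)*(c^2 + 5*c + 6) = (c + 3)*(c + 4)*(c + 2)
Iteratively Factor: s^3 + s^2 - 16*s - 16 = (s + 1)*(s^2 - 16) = (s + 1)*(s + 4)*(s - 4)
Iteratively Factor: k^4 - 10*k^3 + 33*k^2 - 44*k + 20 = (k - 2)*(k^3 - 8*k^2 + 17*k - 10) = (k - 2)*(k - 1)*(k^2 - 7*k + 10) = (k - 5)*(k - 2)*(k - 1)*(k - 2)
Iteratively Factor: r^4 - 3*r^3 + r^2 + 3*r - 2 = (r + 1)*(r^3 - 4*r^2 + 5*r - 2) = (r - 1)*(r + 1)*(r^2 - 3*r + 2) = (r - 2)*(r - 1)*(r + 1)*(r - 1)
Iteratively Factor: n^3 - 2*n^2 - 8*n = (n)*(n^2 - 2*n - 8) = n*(n - 4)*(n + 2)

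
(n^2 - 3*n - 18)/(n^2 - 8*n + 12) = (n + 3)/(n - 2)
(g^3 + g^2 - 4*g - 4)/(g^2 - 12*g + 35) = (g^3 + g^2 - 4*g - 4)/(g^2 - 12*g + 35)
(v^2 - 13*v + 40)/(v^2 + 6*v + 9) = (v^2 - 13*v + 40)/(v^2 + 6*v + 9)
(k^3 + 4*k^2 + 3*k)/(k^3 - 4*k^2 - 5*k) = (k + 3)/(k - 5)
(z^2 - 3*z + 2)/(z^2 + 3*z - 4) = (z - 2)/(z + 4)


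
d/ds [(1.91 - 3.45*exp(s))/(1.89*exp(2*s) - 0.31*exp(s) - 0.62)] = (6.5205*exp(2*s) - 7.2198*exp(s) + 2.7311)*exp(s)/(3.5721*exp(4*s) - 1.1718*exp(3*s) - 2.2475*exp(2*s) + 0.3844*exp(s) + 0.3844)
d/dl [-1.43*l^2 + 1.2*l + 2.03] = 1.2 - 2.86*l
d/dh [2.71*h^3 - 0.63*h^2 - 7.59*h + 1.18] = 8.13*h^2 - 1.26*h - 7.59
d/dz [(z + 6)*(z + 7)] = 2*z + 13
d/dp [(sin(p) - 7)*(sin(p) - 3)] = 2*(sin(p) - 5)*cos(p)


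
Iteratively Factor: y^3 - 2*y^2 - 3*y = (y - 3)*(y^2 + y) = y*(y - 3)*(y + 1)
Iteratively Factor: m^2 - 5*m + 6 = (m - 2)*(m - 3)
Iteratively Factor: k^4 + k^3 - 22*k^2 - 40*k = (k)*(k^3 + k^2 - 22*k - 40) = k*(k + 2)*(k^2 - k - 20) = k*(k - 5)*(k + 2)*(k + 4)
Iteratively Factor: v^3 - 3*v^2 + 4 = (v - 2)*(v^2 - v - 2) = (v - 2)^2*(v + 1)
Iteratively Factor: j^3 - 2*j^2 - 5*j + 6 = (j - 1)*(j^2 - j - 6) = (j - 3)*(j - 1)*(j + 2)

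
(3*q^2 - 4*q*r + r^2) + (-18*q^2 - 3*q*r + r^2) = -15*q^2 - 7*q*r + 2*r^2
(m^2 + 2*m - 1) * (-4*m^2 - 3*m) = -4*m^4 - 11*m^3 - 2*m^2 + 3*m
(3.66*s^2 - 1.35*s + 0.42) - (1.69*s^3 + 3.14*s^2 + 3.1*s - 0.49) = -1.69*s^3 + 0.52*s^2 - 4.45*s + 0.91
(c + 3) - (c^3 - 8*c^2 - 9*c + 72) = -c^3 + 8*c^2 + 10*c - 69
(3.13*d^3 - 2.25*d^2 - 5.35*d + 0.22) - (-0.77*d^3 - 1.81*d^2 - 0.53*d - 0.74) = 3.9*d^3 - 0.44*d^2 - 4.82*d + 0.96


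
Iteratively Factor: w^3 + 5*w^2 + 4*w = (w + 4)*(w^2 + w) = (w + 1)*(w + 4)*(w)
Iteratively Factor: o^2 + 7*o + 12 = (o + 3)*(o + 4)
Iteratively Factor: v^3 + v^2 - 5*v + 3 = (v - 1)*(v^2 + 2*v - 3) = (v - 1)*(v + 3)*(v - 1)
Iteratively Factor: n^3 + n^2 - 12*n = (n)*(n^2 + n - 12) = n*(n - 3)*(n + 4)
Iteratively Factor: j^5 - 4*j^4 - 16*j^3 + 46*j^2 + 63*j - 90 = (j - 3)*(j^4 - j^3 - 19*j^2 - 11*j + 30) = (j - 5)*(j - 3)*(j^3 + 4*j^2 + j - 6) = (j - 5)*(j - 3)*(j + 3)*(j^2 + j - 2) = (j - 5)*(j - 3)*(j + 2)*(j + 3)*(j - 1)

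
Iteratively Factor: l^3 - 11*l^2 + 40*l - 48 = (l - 4)*(l^2 - 7*l + 12) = (l - 4)*(l - 3)*(l - 4)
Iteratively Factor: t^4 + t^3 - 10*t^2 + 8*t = (t - 1)*(t^3 + 2*t^2 - 8*t) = (t - 1)*(t + 4)*(t^2 - 2*t) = t*(t - 1)*(t + 4)*(t - 2)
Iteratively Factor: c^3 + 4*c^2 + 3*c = (c)*(c^2 + 4*c + 3) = c*(c + 3)*(c + 1)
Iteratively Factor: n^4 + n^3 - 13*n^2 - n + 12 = (n - 1)*(n^3 + 2*n^2 - 11*n - 12) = (n - 1)*(n + 4)*(n^2 - 2*n - 3) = (n - 1)*(n + 1)*(n + 4)*(n - 3)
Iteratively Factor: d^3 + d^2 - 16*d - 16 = (d + 4)*(d^2 - 3*d - 4) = (d - 4)*(d + 4)*(d + 1)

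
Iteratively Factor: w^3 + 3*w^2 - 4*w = (w)*(w^2 + 3*w - 4) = w*(w - 1)*(w + 4)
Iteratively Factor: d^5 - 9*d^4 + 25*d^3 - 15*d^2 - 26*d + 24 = (d - 1)*(d^4 - 8*d^3 + 17*d^2 + 2*d - 24) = (d - 3)*(d - 1)*(d^3 - 5*d^2 + 2*d + 8) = (d - 3)*(d - 1)*(d + 1)*(d^2 - 6*d + 8) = (d - 4)*(d - 3)*(d - 1)*(d + 1)*(d - 2)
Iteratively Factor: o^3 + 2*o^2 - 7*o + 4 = (o - 1)*(o^2 + 3*o - 4) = (o - 1)*(o + 4)*(o - 1)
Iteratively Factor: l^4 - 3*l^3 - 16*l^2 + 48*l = (l)*(l^3 - 3*l^2 - 16*l + 48) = l*(l + 4)*(l^2 - 7*l + 12) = l*(l - 3)*(l + 4)*(l - 4)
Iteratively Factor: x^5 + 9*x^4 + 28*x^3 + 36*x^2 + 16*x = (x)*(x^4 + 9*x^3 + 28*x^2 + 36*x + 16) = x*(x + 2)*(x^3 + 7*x^2 + 14*x + 8) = x*(x + 2)*(x + 4)*(x^2 + 3*x + 2) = x*(x + 1)*(x + 2)*(x + 4)*(x + 2)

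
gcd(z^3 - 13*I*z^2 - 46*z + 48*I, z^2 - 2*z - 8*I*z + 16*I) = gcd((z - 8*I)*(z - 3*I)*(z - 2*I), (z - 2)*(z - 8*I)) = z - 8*I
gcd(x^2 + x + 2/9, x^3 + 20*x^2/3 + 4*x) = x + 2/3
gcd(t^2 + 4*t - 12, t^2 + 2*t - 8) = t - 2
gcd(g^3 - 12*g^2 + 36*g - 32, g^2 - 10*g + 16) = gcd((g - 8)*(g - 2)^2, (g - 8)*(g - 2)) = g^2 - 10*g + 16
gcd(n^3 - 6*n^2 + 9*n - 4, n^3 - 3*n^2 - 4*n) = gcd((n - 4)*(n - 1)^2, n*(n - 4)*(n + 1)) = n - 4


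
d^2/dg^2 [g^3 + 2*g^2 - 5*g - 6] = 6*g + 4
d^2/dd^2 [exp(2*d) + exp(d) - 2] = (4*exp(d) + 1)*exp(d)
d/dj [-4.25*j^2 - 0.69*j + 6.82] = -8.5*j - 0.69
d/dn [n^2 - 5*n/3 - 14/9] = 2*n - 5/3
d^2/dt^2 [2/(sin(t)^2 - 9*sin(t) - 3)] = 2*(4*sin(t)^4 - 27*sin(t)^3 + 87*sin(t)^2 + 27*sin(t) - 168)/(9*sin(t) + cos(t)^2 + 2)^3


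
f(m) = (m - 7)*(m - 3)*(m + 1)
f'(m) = (m - 7)*(m - 3) + (m - 7)*(m + 1) + (m - 3)*(m + 1) = 3*m^2 - 18*m + 11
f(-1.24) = -8.39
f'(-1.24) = 37.93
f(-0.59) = 11.17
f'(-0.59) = 22.66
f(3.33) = -5.24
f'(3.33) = -15.67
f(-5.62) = -502.58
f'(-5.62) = 206.91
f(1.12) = 23.44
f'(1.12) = -5.40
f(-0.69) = 8.80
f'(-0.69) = 24.85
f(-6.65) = -744.23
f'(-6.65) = 263.37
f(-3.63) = -185.35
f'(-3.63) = 115.87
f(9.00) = 120.00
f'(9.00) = 92.00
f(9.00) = 120.00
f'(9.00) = 92.00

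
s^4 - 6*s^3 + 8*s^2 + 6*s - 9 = (s - 3)^2*(s - 1)*(s + 1)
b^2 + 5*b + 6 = (b + 2)*(b + 3)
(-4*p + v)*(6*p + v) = -24*p^2 + 2*p*v + v^2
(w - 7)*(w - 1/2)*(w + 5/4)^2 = w^4 - 5*w^3 - 219*w^2/16 - 95*w/32 + 175/32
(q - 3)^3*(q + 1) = q^4 - 8*q^3 + 18*q^2 - 27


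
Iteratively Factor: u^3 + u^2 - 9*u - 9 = (u + 3)*(u^2 - 2*u - 3) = (u - 3)*(u + 3)*(u + 1)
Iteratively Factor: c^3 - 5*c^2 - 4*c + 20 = (c + 2)*(c^2 - 7*c + 10) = (c - 2)*(c + 2)*(c - 5)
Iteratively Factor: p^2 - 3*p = (p - 3)*(p)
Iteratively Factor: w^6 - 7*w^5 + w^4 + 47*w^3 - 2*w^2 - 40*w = (w + 1)*(w^5 - 8*w^4 + 9*w^3 + 38*w^2 - 40*w) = (w - 5)*(w + 1)*(w^4 - 3*w^3 - 6*w^2 + 8*w) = (w - 5)*(w + 1)*(w + 2)*(w^3 - 5*w^2 + 4*w) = (w - 5)*(w - 4)*(w + 1)*(w + 2)*(w^2 - w) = w*(w - 5)*(w - 4)*(w + 1)*(w + 2)*(w - 1)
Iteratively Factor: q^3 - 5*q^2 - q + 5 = (q + 1)*(q^2 - 6*q + 5) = (q - 1)*(q + 1)*(q - 5)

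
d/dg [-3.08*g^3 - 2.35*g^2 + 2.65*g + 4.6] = -9.24*g^2 - 4.7*g + 2.65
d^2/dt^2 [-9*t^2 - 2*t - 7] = -18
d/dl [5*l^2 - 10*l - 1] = 10*l - 10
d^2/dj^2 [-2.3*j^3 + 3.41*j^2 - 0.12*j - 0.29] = 6.82 - 13.8*j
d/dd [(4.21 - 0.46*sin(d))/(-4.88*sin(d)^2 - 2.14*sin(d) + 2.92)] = (-2.2448*sin(d)^2 + 41.0896*sin(d) + 7.6662)*cos(d)/(23.8144*sin(d)^4 + 20.8864*sin(d)^3 - 23.9196*sin(d)^2 - 12.4976*sin(d) + 8.5264)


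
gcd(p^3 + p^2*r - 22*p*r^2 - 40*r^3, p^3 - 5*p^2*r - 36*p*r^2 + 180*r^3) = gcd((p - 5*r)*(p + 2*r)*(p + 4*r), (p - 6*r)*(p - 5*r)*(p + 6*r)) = p - 5*r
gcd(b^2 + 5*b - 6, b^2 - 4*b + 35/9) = 1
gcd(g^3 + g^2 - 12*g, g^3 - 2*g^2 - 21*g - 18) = 1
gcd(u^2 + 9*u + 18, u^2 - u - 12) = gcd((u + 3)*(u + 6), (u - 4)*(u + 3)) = u + 3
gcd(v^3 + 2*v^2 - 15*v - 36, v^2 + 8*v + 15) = v + 3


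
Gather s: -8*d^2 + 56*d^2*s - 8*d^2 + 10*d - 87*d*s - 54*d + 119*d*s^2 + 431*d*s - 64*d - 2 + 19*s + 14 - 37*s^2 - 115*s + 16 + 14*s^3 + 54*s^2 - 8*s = -16*d^2 - 108*d + 14*s^3 + s^2*(119*d + 17) + s*(56*d^2 + 344*d - 104) + 28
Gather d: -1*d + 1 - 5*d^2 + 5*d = -5*d^2 + 4*d + 1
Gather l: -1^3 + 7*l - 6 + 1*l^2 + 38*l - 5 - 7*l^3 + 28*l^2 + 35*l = -7*l^3 + 29*l^2 + 80*l - 12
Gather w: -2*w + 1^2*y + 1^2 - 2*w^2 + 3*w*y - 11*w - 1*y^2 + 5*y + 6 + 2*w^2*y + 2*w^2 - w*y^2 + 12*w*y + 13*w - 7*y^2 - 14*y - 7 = 2*w^2*y + w*(-y^2 + 15*y) - 8*y^2 - 8*y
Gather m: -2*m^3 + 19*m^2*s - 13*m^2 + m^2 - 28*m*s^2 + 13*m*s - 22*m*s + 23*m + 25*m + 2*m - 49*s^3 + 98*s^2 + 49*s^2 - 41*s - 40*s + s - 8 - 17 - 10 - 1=-2*m^3 + m^2*(19*s - 12) + m*(-28*s^2 - 9*s + 50) - 49*s^3 + 147*s^2 - 80*s - 36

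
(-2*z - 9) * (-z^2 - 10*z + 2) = 2*z^3 + 29*z^2 + 86*z - 18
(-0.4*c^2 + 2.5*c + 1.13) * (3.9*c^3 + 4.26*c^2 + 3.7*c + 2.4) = -1.56*c^5 + 8.046*c^4 + 13.577*c^3 + 13.1038*c^2 + 10.181*c + 2.712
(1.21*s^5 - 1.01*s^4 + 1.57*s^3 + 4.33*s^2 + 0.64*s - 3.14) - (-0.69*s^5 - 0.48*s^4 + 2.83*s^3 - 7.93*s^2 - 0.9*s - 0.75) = 1.9*s^5 - 0.53*s^4 - 1.26*s^3 + 12.26*s^2 + 1.54*s - 2.39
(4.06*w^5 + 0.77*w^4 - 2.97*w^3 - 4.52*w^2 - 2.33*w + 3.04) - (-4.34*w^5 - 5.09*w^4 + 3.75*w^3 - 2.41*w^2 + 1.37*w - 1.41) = 8.4*w^5 + 5.86*w^4 - 6.72*w^3 - 2.11*w^2 - 3.7*w + 4.45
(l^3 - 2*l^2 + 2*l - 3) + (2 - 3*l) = l^3 - 2*l^2 - l - 1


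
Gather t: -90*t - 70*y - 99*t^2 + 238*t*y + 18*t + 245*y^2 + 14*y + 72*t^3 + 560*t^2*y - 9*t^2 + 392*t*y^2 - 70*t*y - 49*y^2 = 72*t^3 + t^2*(560*y - 108) + t*(392*y^2 + 168*y - 72) + 196*y^2 - 56*y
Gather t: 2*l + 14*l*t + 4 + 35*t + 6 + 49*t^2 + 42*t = 2*l + 49*t^2 + t*(14*l + 77) + 10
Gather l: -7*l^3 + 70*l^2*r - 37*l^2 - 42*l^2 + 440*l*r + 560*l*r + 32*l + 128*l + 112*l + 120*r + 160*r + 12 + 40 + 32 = -7*l^3 + l^2*(70*r - 79) + l*(1000*r + 272) + 280*r + 84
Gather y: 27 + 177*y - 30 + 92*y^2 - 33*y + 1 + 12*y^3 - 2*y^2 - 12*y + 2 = 12*y^3 + 90*y^2 + 132*y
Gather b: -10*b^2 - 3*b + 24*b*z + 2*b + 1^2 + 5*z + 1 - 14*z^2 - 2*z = -10*b^2 + b*(24*z - 1) - 14*z^2 + 3*z + 2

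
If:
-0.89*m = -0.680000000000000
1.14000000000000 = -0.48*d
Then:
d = -2.38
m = 0.76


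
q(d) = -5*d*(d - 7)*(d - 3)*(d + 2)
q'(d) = -5*d*(d - 7)*(d - 3) - 5*d*(d - 7)*(d + 2) - 5*d*(d - 3)*(d + 2) - 5*(d - 7)*(d - 3)*(d + 2)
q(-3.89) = -2758.22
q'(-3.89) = 2822.03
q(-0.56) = 108.52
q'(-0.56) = -163.26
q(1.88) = -209.15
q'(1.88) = 62.43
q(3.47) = 157.46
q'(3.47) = 364.57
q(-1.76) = 88.07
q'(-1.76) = 288.35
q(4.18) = 429.80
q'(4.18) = 384.20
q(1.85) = -210.92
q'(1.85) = 55.57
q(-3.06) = -988.71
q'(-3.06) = 1517.28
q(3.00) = 0.00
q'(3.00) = 300.00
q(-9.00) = -60480.00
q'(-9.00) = 24180.00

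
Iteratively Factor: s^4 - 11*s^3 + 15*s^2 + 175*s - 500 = (s - 5)*(s^3 - 6*s^2 - 15*s + 100) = (s - 5)*(s + 4)*(s^2 - 10*s + 25) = (s - 5)^2*(s + 4)*(s - 5)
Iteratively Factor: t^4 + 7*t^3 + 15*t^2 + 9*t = (t)*(t^3 + 7*t^2 + 15*t + 9) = t*(t + 3)*(t^2 + 4*t + 3) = t*(t + 1)*(t + 3)*(t + 3)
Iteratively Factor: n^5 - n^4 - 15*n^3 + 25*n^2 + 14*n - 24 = (n - 1)*(n^4 - 15*n^2 + 10*n + 24) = (n - 3)*(n - 1)*(n^3 + 3*n^2 - 6*n - 8) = (n - 3)*(n - 1)*(n + 1)*(n^2 + 2*n - 8) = (n - 3)*(n - 1)*(n + 1)*(n + 4)*(n - 2)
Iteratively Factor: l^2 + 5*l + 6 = (l + 2)*(l + 3)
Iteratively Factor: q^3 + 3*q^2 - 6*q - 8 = (q + 1)*(q^2 + 2*q - 8) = (q - 2)*(q + 1)*(q + 4)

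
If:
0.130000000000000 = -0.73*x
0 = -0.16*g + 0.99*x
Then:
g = -1.10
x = -0.18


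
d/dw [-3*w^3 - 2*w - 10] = -9*w^2 - 2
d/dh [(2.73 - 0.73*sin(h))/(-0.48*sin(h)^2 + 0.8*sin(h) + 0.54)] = (-0.3504*sin(h)^2 + 2.6208*sin(h) - 2.5782)*cos(h)/(0.2304*sin(h)^4 - 0.768*sin(h)^3 + 0.1216*sin(h)^2 + 0.864*sin(h) + 0.2916)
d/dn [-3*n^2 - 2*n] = -6*n - 2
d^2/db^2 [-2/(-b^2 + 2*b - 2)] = 4*(-b^2 + 2*b + 4*(b - 1)^2 - 2)/(b^2 - 2*b + 2)^3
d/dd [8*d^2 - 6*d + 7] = 16*d - 6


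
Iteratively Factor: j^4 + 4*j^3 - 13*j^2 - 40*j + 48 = (j + 4)*(j^3 - 13*j + 12) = (j - 3)*(j + 4)*(j^2 + 3*j - 4) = (j - 3)*(j + 4)^2*(j - 1)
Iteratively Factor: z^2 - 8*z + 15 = (z - 3)*(z - 5)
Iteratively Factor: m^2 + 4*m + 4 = (m + 2)*(m + 2)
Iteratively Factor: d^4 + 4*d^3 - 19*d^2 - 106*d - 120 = (d + 4)*(d^3 - 19*d - 30) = (d - 5)*(d + 4)*(d^2 + 5*d + 6) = (d - 5)*(d + 2)*(d + 4)*(d + 3)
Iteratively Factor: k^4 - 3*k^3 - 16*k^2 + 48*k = (k - 4)*(k^3 + k^2 - 12*k) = (k - 4)*(k + 4)*(k^2 - 3*k) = k*(k - 4)*(k + 4)*(k - 3)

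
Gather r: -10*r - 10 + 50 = 40 - 10*r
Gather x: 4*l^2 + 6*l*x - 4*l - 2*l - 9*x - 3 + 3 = 4*l^2 - 6*l + x*(6*l - 9)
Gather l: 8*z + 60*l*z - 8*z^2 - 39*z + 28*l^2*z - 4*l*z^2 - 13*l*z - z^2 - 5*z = 28*l^2*z + l*(-4*z^2 + 47*z) - 9*z^2 - 36*z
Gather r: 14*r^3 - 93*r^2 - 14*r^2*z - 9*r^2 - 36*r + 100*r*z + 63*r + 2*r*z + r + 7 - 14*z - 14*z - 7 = 14*r^3 + r^2*(-14*z - 102) + r*(102*z + 28) - 28*z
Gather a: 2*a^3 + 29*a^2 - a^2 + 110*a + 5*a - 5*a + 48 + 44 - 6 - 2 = 2*a^3 + 28*a^2 + 110*a + 84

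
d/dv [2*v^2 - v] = 4*v - 1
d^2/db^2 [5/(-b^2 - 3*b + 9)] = 10*(b^2 + 3*b - (2*b + 3)^2 - 9)/(b^2 + 3*b - 9)^3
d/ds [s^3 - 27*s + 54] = 3*s^2 - 27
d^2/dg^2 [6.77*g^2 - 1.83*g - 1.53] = 13.5400000000000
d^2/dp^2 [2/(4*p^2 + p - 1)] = 4*(-16*p^2 - 4*p + (8*p + 1)^2 + 4)/(4*p^2 + p - 1)^3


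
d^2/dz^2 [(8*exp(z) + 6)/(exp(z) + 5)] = 34*(5 - exp(z))*exp(z)/(exp(3*z) + 15*exp(2*z) + 75*exp(z) + 125)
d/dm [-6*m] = -6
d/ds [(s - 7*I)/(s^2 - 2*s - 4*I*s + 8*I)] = (-s^2 + 14*I*s + 28 - 6*I)/(s^4 + s^3*(-4 - 8*I) + s^2*(-12 + 32*I) + s*(64 - 32*I) - 64)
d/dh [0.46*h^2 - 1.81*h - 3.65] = 0.92*h - 1.81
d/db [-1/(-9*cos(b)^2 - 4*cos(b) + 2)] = 2*(9*cos(b) + 2)*sin(b)/(9*cos(b)^2 + 4*cos(b) - 2)^2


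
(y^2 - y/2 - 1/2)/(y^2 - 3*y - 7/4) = 2*(y - 1)/(2*y - 7)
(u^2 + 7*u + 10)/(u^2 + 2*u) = (u + 5)/u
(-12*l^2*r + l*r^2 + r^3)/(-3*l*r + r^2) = 4*l + r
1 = 1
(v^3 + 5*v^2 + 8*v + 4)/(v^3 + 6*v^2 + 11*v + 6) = (v + 2)/(v + 3)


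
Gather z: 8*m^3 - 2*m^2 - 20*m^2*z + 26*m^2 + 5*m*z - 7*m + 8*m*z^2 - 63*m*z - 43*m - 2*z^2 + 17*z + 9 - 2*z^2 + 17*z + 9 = 8*m^3 + 24*m^2 - 50*m + z^2*(8*m - 4) + z*(-20*m^2 - 58*m + 34) + 18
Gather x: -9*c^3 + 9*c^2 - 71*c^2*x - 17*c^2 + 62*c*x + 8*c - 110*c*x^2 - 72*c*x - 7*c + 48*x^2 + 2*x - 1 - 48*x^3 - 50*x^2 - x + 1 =-9*c^3 - 8*c^2 + c - 48*x^3 + x^2*(-110*c - 2) + x*(-71*c^2 - 10*c + 1)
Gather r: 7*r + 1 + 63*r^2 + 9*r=63*r^2 + 16*r + 1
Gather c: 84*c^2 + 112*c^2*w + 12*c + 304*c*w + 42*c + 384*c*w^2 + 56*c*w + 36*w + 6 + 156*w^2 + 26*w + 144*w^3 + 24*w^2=c^2*(112*w + 84) + c*(384*w^2 + 360*w + 54) + 144*w^3 + 180*w^2 + 62*w + 6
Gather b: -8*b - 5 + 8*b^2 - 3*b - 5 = 8*b^2 - 11*b - 10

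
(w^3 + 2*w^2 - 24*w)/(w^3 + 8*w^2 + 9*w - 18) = w*(w - 4)/(w^2 + 2*w - 3)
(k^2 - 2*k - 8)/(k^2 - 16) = (k + 2)/(k + 4)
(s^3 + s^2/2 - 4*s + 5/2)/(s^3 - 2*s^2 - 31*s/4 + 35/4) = 2*(s - 1)/(2*s - 7)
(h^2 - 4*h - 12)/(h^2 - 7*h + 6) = (h + 2)/(h - 1)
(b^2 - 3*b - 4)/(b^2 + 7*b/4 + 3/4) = 4*(b - 4)/(4*b + 3)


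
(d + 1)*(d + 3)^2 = d^3 + 7*d^2 + 15*d + 9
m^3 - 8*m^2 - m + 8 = (m - 8)*(m - 1)*(m + 1)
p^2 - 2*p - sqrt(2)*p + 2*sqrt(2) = (p - 2)*(p - sqrt(2))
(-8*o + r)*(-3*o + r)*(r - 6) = 24*o^2*r - 144*o^2 - 11*o*r^2 + 66*o*r + r^3 - 6*r^2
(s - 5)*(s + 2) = s^2 - 3*s - 10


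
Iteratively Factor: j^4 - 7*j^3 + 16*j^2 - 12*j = (j - 3)*(j^3 - 4*j^2 + 4*j) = j*(j - 3)*(j^2 - 4*j + 4) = j*(j - 3)*(j - 2)*(j - 2)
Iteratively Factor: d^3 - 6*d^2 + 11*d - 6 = (d - 2)*(d^2 - 4*d + 3) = (d - 2)*(d - 1)*(d - 3)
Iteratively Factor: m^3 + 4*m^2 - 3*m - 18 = (m + 3)*(m^2 + m - 6) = (m + 3)^2*(m - 2)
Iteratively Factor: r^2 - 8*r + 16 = (r - 4)*(r - 4)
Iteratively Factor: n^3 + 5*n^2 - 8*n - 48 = (n - 3)*(n^2 + 8*n + 16) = (n - 3)*(n + 4)*(n + 4)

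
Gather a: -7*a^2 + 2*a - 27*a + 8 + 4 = -7*a^2 - 25*a + 12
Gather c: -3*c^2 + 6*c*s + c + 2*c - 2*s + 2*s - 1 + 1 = -3*c^2 + c*(6*s + 3)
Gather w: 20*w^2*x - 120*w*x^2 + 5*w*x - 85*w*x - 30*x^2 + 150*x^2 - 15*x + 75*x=20*w^2*x + w*(-120*x^2 - 80*x) + 120*x^2 + 60*x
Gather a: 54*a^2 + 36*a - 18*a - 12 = 54*a^2 + 18*a - 12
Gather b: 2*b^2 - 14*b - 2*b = 2*b^2 - 16*b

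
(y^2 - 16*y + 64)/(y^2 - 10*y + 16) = (y - 8)/(y - 2)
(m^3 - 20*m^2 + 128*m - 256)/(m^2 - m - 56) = (m^2 - 12*m + 32)/(m + 7)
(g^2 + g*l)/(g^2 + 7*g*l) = (g + l)/(g + 7*l)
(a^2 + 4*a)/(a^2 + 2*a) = (a + 4)/(a + 2)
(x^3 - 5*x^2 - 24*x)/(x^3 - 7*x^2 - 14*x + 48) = x/(x - 2)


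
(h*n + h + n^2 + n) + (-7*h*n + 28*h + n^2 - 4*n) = -6*h*n + 29*h + 2*n^2 - 3*n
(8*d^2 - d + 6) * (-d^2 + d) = -8*d^4 + 9*d^3 - 7*d^2 + 6*d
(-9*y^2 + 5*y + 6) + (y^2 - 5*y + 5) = 11 - 8*y^2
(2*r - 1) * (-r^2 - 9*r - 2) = -2*r^3 - 17*r^2 + 5*r + 2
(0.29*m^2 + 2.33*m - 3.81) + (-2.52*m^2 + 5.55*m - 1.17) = -2.23*m^2 + 7.88*m - 4.98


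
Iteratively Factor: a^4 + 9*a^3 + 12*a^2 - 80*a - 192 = (a + 4)*(a^3 + 5*a^2 - 8*a - 48) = (a + 4)^2*(a^2 + a - 12) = (a + 4)^3*(a - 3)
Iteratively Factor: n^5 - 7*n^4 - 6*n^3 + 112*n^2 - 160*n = (n - 5)*(n^4 - 2*n^3 - 16*n^2 + 32*n) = (n - 5)*(n - 2)*(n^3 - 16*n) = (n - 5)*(n - 2)*(n + 4)*(n^2 - 4*n) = (n - 5)*(n - 4)*(n - 2)*(n + 4)*(n)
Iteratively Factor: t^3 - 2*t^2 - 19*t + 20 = (t - 1)*(t^2 - t - 20) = (t - 5)*(t - 1)*(t + 4)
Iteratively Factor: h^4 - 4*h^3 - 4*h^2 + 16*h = (h - 2)*(h^3 - 2*h^2 - 8*h) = h*(h - 2)*(h^2 - 2*h - 8) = h*(h - 2)*(h + 2)*(h - 4)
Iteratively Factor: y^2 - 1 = (y + 1)*(y - 1)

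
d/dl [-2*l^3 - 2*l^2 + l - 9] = -6*l^2 - 4*l + 1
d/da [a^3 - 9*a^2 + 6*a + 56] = 3*a^2 - 18*a + 6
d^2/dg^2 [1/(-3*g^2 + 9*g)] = 2*(g*(g - 3) - (2*g - 3)^2)/(3*g^3*(g - 3)^3)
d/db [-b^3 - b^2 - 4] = b*(-3*b - 2)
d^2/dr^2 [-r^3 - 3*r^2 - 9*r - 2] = -6*r - 6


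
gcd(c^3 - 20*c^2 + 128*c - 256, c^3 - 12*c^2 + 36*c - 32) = c - 8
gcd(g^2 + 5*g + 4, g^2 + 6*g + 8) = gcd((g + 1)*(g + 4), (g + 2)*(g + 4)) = g + 4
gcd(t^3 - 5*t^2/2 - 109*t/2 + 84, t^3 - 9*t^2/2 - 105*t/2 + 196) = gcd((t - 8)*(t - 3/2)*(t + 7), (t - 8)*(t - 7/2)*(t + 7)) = t^2 - t - 56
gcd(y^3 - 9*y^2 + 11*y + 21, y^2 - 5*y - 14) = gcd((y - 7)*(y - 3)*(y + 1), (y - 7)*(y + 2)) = y - 7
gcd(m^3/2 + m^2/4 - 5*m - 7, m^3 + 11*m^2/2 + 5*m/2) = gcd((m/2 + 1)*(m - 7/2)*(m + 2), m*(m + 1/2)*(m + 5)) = 1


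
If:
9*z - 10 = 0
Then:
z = 10/9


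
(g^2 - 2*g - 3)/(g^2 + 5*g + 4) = (g - 3)/(g + 4)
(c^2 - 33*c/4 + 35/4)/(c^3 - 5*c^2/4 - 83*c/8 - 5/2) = 2*(-4*c^2 + 33*c - 35)/(-8*c^3 + 10*c^2 + 83*c + 20)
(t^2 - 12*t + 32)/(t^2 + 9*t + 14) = (t^2 - 12*t + 32)/(t^2 + 9*t + 14)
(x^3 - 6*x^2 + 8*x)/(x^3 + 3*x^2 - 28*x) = (x - 2)/(x + 7)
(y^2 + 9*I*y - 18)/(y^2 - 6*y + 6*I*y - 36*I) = (y + 3*I)/(y - 6)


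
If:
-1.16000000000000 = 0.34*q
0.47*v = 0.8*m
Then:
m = 0.5875*v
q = -3.41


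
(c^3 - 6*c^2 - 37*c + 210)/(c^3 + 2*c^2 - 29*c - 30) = (c - 7)/(c + 1)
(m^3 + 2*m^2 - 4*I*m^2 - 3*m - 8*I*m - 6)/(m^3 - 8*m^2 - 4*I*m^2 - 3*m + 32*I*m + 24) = (m + 2)/(m - 8)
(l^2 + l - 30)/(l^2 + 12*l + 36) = (l - 5)/(l + 6)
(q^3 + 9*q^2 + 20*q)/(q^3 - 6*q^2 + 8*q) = (q^2 + 9*q + 20)/(q^2 - 6*q + 8)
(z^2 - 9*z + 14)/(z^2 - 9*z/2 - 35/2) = 2*(z - 2)/(2*z + 5)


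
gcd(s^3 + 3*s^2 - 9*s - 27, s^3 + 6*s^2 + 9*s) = s^2 + 6*s + 9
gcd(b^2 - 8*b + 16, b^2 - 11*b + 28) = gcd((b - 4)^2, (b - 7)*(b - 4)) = b - 4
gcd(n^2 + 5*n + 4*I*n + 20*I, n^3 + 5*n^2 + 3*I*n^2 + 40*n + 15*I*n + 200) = n + 5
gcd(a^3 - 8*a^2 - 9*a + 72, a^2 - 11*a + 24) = a^2 - 11*a + 24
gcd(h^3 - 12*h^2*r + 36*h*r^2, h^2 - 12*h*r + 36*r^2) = h^2 - 12*h*r + 36*r^2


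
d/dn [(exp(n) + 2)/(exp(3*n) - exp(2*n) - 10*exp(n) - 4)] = ((exp(n) + 2)*(-3*exp(2*n) + 2*exp(n) + 10) + exp(3*n) - exp(2*n) - 10*exp(n) - 4)*exp(n)/(-exp(3*n) + exp(2*n) + 10*exp(n) + 4)^2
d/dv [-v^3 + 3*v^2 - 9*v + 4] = -3*v^2 + 6*v - 9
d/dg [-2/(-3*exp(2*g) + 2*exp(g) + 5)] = (4 - 12*exp(g))*exp(g)/(-3*exp(2*g) + 2*exp(g) + 5)^2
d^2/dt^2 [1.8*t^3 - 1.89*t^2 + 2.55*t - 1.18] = 10.8*t - 3.78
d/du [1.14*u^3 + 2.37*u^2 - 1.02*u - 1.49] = 3.42*u^2 + 4.74*u - 1.02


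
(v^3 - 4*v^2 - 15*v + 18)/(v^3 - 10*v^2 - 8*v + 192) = (v^2 + 2*v - 3)/(v^2 - 4*v - 32)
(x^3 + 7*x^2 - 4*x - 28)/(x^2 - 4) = x + 7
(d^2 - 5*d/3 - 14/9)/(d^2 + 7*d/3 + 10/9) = (3*d - 7)/(3*d + 5)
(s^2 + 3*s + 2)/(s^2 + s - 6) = (s^2 + 3*s + 2)/(s^2 + s - 6)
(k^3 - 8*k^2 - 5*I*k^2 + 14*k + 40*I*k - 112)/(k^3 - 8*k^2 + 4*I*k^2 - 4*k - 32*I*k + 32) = (k - 7*I)/(k + 2*I)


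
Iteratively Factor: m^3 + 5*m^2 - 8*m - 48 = (m - 3)*(m^2 + 8*m + 16) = (m - 3)*(m + 4)*(m + 4)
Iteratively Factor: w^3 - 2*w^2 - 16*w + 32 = (w + 4)*(w^2 - 6*w + 8) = (w - 2)*(w + 4)*(w - 4)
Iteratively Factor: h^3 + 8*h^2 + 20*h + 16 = (h + 2)*(h^2 + 6*h + 8) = (h + 2)^2*(h + 4)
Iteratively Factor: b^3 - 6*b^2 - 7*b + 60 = (b + 3)*(b^2 - 9*b + 20) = (b - 4)*(b + 3)*(b - 5)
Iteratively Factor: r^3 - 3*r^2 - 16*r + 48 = (r - 4)*(r^2 + r - 12) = (r - 4)*(r - 3)*(r + 4)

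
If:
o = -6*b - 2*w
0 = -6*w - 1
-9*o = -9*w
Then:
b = 1/12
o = -1/6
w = -1/6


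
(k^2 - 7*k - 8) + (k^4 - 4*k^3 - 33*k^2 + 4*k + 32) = k^4 - 4*k^3 - 32*k^2 - 3*k + 24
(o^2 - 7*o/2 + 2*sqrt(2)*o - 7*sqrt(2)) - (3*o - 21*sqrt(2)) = o^2 - 13*o/2 + 2*sqrt(2)*o + 14*sqrt(2)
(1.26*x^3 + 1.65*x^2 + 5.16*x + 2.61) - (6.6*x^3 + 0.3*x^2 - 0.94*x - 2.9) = -5.34*x^3 + 1.35*x^2 + 6.1*x + 5.51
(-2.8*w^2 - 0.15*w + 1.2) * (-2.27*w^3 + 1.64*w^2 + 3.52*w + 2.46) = 6.356*w^5 - 4.2515*w^4 - 12.826*w^3 - 5.448*w^2 + 3.855*w + 2.952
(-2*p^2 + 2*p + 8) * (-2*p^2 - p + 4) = 4*p^4 - 2*p^3 - 26*p^2 + 32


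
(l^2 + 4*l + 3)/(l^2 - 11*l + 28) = (l^2 + 4*l + 3)/(l^2 - 11*l + 28)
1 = 1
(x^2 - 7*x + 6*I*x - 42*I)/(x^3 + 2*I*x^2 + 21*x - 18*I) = (x - 7)/(x^2 - 4*I*x - 3)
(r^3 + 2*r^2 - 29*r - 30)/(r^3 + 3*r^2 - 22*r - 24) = (r - 5)/(r - 4)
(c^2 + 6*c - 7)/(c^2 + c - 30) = (c^2 + 6*c - 7)/(c^2 + c - 30)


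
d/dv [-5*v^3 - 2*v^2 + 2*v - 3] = -15*v^2 - 4*v + 2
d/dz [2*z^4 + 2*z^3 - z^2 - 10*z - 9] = 8*z^3 + 6*z^2 - 2*z - 10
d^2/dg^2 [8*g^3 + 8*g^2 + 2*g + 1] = 48*g + 16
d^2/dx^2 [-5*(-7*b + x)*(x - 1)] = -10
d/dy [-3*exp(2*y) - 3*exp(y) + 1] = (-6*exp(y) - 3)*exp(y)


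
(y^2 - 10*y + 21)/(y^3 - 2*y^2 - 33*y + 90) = (y - 7)/(y^2 + y - 30)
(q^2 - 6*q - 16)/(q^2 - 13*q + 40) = (q + 2)/(q - 5)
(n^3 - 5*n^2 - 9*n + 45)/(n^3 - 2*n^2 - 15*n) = (n - 3)/n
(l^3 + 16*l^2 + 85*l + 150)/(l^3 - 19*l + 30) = (l^2 + 11*l + 30)/(l^2 - 5*l + 6)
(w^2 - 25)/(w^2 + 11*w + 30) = (w - 5)/(w + 6)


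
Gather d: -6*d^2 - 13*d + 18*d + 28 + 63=-6*d^2 + 5*d + 91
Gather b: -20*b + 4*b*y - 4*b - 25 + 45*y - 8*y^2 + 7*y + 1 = b*(4*y - 24) - 8*y^2 + 52*y - 24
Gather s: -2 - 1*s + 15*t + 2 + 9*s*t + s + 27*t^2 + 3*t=9*s*t + 27*t^2 + 18*t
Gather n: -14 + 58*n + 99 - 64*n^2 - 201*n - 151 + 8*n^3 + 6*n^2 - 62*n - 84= 8*n^3 - 58*n^2 - 205*n - 150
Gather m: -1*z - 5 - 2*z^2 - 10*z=-2*z^2 - 11*z - 5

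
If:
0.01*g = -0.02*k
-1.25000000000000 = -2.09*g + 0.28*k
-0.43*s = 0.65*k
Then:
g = 0.56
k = -0.28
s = 0.42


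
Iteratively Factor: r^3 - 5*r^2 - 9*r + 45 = (r - 5)*(r^2 - 9) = (r - 5)*(r + 3)*(r - 3)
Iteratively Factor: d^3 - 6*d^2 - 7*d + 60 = (d - 5)*(d^2 - d - 12) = (d - 5)*(d - 4)*(d + 3)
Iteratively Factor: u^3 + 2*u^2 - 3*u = (u - 1)*(u^2 + 3*u) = u*(u - 1)*(u + 3)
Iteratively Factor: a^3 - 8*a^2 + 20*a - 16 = (a - 2)*(a^2 - 6*a + 8) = (a - 2)^2*(a - 4)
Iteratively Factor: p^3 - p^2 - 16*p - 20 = (p + 2)*(p^2 - 3*p - 10) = (p - 5)*(p + 2)*(p + 2)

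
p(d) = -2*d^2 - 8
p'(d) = -4*d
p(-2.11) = -16.90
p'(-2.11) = 8.44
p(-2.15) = -17.24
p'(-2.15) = 8.60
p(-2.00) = -16.00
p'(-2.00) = 8.00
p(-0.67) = -8.90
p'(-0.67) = 2.68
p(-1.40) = -11.92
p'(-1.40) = 5.60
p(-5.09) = -59.82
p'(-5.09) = 20.36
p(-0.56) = -8.63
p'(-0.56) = 2.24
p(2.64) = -21.94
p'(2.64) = -10.56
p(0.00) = -8.00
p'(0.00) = 0.00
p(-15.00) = -458.00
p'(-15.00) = 60.00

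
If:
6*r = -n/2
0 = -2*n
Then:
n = 0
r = 0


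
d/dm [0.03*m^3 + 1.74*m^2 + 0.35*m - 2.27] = 0.09*m^2 + 3.48*m + 0.35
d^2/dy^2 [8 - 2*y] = 0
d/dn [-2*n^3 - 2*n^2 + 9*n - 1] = -6*n^2 - 4*n + 9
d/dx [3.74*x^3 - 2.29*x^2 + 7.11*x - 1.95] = 11.22*x^2 - 4.58*x + 7.11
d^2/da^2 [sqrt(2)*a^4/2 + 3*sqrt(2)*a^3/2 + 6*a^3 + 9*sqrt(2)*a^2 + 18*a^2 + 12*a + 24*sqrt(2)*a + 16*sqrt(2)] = 6*sqrt(2)*a^2 + 9*sqrt(2)*a + 36*a + 18*sqrt(2) + 36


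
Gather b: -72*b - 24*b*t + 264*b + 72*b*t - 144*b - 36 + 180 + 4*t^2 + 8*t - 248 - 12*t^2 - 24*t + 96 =b*(48*t + 48) - 8*t^2 - 16*t - 8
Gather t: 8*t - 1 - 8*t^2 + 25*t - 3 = -8*t^2 + 33*t - 4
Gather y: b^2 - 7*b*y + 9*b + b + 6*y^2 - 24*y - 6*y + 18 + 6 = b^2 + 10*b + 6*y^2 + y*(-7*b - 30) + 24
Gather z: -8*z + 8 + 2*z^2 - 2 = 2*z^2 - 8*z + 6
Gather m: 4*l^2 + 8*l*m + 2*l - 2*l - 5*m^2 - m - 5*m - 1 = 4*l^2 - 5*m^2 + m*(8*l - 6) - 1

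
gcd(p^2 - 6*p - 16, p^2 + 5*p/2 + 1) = p + 2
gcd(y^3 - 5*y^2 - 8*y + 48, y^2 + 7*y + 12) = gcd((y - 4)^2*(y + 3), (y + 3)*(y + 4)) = y + 3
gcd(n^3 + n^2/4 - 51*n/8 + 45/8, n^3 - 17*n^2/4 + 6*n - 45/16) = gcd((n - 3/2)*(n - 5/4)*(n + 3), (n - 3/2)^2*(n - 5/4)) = n^2 - 11*n/4 + 15/8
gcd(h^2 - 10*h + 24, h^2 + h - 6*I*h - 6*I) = 1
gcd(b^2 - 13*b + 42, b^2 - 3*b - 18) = b - 6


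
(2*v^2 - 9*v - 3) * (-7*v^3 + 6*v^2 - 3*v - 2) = -14*v^5 + 75*v^4 - 39*v^3 + 5*v^2 + 27*v + 6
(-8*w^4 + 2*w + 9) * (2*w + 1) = -16*w^5 - 8*w^4 + 4*w^2 + 20*w + 9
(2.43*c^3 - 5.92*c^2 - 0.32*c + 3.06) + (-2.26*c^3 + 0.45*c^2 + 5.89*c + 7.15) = 0.17*c^3 - 5.47*c^2 + 5.57*c + 10.21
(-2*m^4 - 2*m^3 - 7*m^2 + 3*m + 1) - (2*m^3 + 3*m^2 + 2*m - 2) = -2*m^4 - 4*m^3 - 10*m^2 + m + 3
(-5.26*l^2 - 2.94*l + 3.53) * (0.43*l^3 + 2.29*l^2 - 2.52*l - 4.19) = -2.2618*l^5 - 13.3096*l^4 + 8.0405*l^3 + 37.5319*l^2 + 3.423*l - 14.7907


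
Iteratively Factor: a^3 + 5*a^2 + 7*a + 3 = (a + 1)*(a^2 + 4*a + 3) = (a + 1)*(a + 3)*(a + 1)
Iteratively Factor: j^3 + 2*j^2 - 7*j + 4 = (j - 1)*(j^2 + 3*j - 4) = (j - 1)^2*(j + 4)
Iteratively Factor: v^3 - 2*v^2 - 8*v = (v)*(v^2 - 2*v - 8) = v*(v - 4)*(v + 2)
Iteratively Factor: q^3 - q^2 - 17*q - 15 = (q + 3)*(q^2 - 4*q - 5) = (q + 1)*(q + 3)*(q - 5)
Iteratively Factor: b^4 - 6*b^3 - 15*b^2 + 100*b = (b - 5)*(b^3 - b^2 - 20*b) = (b - 5)^2*(b^2 + 4*b) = (b - 5)^2*(b + 4)*(b)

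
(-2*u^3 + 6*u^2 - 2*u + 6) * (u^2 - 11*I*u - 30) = -2*u^5 + 6*u^4 + 22*I*u^4 + 58*u^3 - 66*I*u^3 - 174*u^2 + 22*I*u^2 + 60*u - 66*I*u - 180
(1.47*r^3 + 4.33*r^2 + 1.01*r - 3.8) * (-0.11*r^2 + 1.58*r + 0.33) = -0.1617*r^5 + 1.8463*r^4 + 7.2154*r^3 + 3.4427*r^2 - 5.6707*r - 1.254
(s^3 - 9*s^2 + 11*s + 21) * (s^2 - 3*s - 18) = s^5 - 12*s^4 + 20*s^3 + 150*s^2 - 261*s - 378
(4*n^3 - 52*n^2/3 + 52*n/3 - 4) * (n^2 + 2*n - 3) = 4*n^5 - 28*n^4/3 - 88*n^3/3 + 248*n^2/3 - 60*n + 12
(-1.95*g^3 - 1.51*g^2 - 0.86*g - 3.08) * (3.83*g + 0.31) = -7.4685*g^4 - 6.3878*g^3 - 3.7619*g^2 - 12.063*g - 0.9548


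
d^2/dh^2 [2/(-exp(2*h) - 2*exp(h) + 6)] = 4*(-4*(exp(h) + 1)^2*exp(h) + (2*exp(h) + 1)*(exp(2*h) + 2*exp(h) - 6))*exp(h)/(exp(2*h) + 2*exp(h) - 6)^3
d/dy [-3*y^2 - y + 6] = -6*y - 1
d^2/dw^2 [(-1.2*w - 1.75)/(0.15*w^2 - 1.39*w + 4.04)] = (-(0.3*w - 1.39)*(0.6*w - 2.78)*(1.2*w + 1.75) + (1.08*w - 2.811)*(0.15*w^2 - 1.39*w + 4.04))/(0.15*w^2 - 1.39*w + 4.04)^3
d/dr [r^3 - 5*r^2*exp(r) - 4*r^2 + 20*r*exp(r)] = -5*r^2*exp(r) + 3*r^2 + 10*r*exp(r) - 8*r + 20*exp(r)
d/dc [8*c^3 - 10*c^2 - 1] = 4*c*(6*c - 5)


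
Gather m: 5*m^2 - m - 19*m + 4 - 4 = 5*m^2 - 20*m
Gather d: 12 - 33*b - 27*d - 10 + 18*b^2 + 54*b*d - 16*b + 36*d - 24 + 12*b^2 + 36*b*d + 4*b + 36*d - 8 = 30*b^2 - 45*b + d*(90*b + 45) - 30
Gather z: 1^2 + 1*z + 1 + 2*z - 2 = 3*z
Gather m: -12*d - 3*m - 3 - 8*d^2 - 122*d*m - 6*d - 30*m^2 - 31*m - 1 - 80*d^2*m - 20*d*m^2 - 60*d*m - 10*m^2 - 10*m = -8*d^2 - 18*d + m^2*(-20*d - 40) + m*(-80*d^2 - 182*d - 44) - 4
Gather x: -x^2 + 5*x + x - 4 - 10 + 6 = -x^2 + 6*x - 8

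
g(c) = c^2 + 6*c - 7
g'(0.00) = 6.00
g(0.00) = -7.00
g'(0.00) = 6.00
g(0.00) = -7.00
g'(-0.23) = 5.54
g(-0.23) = -8.33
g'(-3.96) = -1.92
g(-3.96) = -15.08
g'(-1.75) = 2.50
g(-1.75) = -14.44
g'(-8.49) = -10.98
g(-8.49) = 14.14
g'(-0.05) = 5.90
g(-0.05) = -7.30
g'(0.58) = 7.16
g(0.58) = -3.18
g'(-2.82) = 0.36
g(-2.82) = -15.97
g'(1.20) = 8.40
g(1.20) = 1.64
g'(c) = 2*c + 6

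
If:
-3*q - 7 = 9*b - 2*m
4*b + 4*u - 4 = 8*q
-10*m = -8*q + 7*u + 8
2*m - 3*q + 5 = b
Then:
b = -3/2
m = -11/4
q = 1/3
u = 19/6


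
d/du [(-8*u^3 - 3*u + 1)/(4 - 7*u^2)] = (56*u^4 - 117*u^2 + 14*u - 12)/(49*u^4 - 56*u^2 + 16)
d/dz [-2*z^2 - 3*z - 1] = -4*z - 3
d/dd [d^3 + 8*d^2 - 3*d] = 3*d^2 + 16*d - 3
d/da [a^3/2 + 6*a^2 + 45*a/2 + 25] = 3*a^2/2 + 12*a + 45/2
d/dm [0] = 0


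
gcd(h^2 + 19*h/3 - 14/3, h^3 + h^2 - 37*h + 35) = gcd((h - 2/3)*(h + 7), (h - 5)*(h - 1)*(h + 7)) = h + 7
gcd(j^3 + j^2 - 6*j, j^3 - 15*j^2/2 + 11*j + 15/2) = 1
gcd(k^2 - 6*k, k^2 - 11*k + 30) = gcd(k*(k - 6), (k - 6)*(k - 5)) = k - 6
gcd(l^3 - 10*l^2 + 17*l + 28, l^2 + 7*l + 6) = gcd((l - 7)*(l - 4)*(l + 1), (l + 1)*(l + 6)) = l + 1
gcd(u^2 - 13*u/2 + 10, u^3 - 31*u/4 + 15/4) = u - 5/2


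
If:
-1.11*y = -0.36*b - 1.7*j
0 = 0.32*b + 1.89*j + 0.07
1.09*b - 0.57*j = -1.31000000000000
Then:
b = -1.12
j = 0.15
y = -0.13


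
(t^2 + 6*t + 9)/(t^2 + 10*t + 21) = (t + 3)/(t + 7)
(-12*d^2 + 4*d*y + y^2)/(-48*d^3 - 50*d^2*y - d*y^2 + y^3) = (-2*d + y)/(-8*d^2 - 7*d*y + y^2)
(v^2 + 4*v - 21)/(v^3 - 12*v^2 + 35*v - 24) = (v + 7)/(v^2 - 9*v + 8)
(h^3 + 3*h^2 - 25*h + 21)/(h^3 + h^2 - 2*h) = (h^2 + 4*h - 21)/(h*(h + 2))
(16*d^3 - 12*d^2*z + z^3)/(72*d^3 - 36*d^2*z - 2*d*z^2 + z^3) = (-8*d^2 + 2*d*z + z^2)/(-36*d^2 + z^2)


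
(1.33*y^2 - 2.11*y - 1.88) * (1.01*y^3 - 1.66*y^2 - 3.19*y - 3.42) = 1.3433*y^5 - 4.3389*y^4 - 2.6389*y^3 + 5.3031*y^2 + 13.2134*y + 6.4296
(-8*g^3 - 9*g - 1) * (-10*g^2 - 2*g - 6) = 80*g^5 + 16*g^4 + 138*g^3 + 28*g^2 + 56*g + 6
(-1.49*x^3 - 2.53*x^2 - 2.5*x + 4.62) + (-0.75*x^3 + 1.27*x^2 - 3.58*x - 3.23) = -2.24*x^3 - 1.26*x^2 - 6.08*x + 1.39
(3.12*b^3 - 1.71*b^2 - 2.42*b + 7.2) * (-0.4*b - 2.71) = -1.248*b^4 - 7.7712*b^3 + 5.6021*b^2 + 3.6782*b - 19.512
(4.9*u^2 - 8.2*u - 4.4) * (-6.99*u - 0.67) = -34.251*u^3 + 54.035*u^2 + 36.25*u + 2.948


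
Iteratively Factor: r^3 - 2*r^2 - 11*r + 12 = (r - 4)*(r^2 + 2*r - 3) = (r - 4)*(r - 1)*(r + 3)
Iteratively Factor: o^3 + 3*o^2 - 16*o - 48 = (o - 4)*(o^2 + 7*o + 12) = (o - 4)*(o + 4)*(o + 3)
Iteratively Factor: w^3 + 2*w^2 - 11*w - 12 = (w + 4)*(w^2 - 2*w - 3) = (w + 1)*(w + 4)*(w - 3)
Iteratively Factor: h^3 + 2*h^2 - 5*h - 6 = (h + 1)*(h^2 + h - 6) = (h - 2)*(h + 1)*(h + 3)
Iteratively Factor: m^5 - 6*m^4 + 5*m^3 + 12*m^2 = (m)*(m^4 - 6*m^3 + 5*m^2 + 12*m) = m^2*(m^3 - 6*m^2 + 5*m + 12) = m^2*(m + 1)*(m^2 - 7*m + 12) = m^2*(m - 3)*(m + 1)*(m - 4)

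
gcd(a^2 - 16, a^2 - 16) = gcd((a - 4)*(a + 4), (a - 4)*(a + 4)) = a^2 - 16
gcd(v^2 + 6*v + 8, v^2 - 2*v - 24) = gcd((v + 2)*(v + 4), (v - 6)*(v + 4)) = v + 4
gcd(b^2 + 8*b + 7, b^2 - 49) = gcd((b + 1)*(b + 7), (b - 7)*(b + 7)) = b + 7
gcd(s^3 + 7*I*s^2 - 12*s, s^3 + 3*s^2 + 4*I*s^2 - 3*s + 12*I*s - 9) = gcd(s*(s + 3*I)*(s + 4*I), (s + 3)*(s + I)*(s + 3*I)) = s + 3*I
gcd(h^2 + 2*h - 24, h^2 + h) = 1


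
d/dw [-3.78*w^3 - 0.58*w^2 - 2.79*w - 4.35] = -11.34*w^2 - 1.16*w - 2.79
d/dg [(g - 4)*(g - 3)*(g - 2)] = 3*g^2 - 18*g + 26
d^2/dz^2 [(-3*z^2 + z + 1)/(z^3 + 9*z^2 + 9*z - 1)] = 6*(-z^6 + z^5 + 38*z^4 + 122*z^3 + 65*z^2 + 91*z + 32)/(z^9 + 27*z^8 + 270*z^7 + 1212*z^6 + 2376*z^5 + 1890*z^4 + 246*z^3 - 216*z^2 + 27*z - 1)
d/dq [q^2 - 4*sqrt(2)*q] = 2*q - 4*sqrt(2)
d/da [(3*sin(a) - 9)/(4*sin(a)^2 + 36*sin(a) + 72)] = 3*(6*sin(a) + cos(a)^2 + 44)*cos(a)/(4*(sin(a)^2 + 9*sin(a) + 18)^2)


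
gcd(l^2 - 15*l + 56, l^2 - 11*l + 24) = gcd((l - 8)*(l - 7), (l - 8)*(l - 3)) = l - 8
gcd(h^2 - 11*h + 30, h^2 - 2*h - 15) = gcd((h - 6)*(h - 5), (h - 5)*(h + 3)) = h - 5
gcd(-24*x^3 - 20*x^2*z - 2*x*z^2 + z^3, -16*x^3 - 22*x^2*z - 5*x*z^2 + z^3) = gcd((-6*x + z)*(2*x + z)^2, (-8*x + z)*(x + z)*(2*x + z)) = 2*x + z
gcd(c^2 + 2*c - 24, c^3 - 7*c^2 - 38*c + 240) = c + 6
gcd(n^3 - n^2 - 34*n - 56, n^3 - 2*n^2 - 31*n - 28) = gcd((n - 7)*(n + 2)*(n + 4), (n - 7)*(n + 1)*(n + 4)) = n^2 - 3*n - 28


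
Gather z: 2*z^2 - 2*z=2*z^2 - 2*z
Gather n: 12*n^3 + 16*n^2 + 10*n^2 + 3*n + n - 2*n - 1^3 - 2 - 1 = 12*n^3 + 26*n^2 + 2*n - 4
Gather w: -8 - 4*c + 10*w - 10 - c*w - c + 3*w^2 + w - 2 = -5*c + 3*w^2 + w*(11 - c) - 20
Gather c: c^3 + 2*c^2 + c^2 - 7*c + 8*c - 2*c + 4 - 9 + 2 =c^3 + 3*c^2 - c - 3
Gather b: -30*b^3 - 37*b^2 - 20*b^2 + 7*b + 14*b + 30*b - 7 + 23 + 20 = -30*b^3 - 57*b^2 + 51*b + 36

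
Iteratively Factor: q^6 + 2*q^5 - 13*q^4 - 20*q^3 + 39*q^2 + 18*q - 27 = (q - 3)*(q^5 + 5*q^4 + 2*q^3 - 14*q^2 - 3*q + 9) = (q - 3)*(q + 3)*(q^4 + 2*q^3 - 4*q^2 - 2*q + 3) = (q - 3)*(q - 1)*(q + 3)*(q^3 + 3*q^2 - q - 3) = (q - 3)*(q - 1)*(q + 1)*(q + 3)*(q^2 + 2*q - 3) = (q - 3)*(q - 1)*(q + 1)*(q + 3)^2*(q - 1)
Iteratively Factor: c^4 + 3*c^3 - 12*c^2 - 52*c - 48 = (c + 2)*(c^3 + c^2 - 14*c - 24) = (c + 2)^2*(c^2 - c - 12) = (c + 2)^2*(c + 3)*(c - 4)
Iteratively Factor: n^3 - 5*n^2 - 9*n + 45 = (n - 5)*(n^2 - 9) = (n - 5)*(n + 3)*(n - 3)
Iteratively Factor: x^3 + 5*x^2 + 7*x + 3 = (x + 1)*(x^2 + 4*x + 3) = (x + 1)*(x + 3)*(x + 1)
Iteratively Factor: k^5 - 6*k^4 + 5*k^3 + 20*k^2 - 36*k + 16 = (k - 2)*(k^4 - 4*k^3 - 3*k^2 + 14*k - 8) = (k - 2)*(k + 2)*(k^3 - 6*k^2 + 9*k - 4) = (k - 4)*(k - 2)*(k + 2)*(k^2 - 2*k + 1) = (k - 4)*(k - 2)*(k - 1)*(k + 2)*(k - 1)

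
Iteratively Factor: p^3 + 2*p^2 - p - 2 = (p + 1)*(p^2 + p - 2) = (p + 1)*(p + 2)*(p - 1)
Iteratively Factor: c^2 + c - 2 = (c - 1)*(c + 2)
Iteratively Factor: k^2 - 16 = (k - 4)*(k + 4)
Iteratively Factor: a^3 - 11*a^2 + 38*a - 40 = (a - 2)*(a^2 - 9*a + 20) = (a - 4)*(a - 2)*(a - 5)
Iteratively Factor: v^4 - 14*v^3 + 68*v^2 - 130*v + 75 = (v - 5)*(v^3 - 9*v^2 + 23*v - 15) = (v - 5)^2*(v^2 - 4*v + 3) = (v - 5)^2*(v - 1)*(v - 3)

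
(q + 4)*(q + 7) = q^2 + 11*q + 28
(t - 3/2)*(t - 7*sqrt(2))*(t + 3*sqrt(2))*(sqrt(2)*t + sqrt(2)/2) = sqrt(2)*t^4 - 8*t^3 - sqrt(2)*t^3 - 171*sqrt(2)*t^2/4 + 8*t^2 + 6*t + 42*sqrt(2)*t + 63*sqrt(2)/2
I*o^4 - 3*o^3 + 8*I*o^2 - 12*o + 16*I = (o - 2*I)*(o + 2*I)*(o + 4*I)*(I*o + 1)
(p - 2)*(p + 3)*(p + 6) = p^3 + 7*p^2 - 36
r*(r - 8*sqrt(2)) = r^2 - 8*sqrt(2)*r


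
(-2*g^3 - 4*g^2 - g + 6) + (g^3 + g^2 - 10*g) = -g^3 - 3*g^2 - 11*g + 6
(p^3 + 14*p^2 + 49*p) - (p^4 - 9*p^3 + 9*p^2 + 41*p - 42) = -p^4 + 10*p^3 + 5*p^2 + 8*p + 42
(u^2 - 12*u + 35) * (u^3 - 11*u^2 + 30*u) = u^5 - 23*u^4 + 197*u^3 - 745*u^2 + 1050*u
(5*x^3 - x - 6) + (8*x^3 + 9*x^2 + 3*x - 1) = 13*x^3 + 9*x^2 + 2*x - 7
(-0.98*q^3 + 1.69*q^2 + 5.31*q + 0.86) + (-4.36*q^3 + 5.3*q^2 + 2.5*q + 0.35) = -5.34*q^3 + 6.99*q^2 + 7.81*q + 1.21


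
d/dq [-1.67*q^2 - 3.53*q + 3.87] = -3.34*q - 3.53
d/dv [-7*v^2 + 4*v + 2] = 4 - 14*v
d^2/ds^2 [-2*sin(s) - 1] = 2*sin(s)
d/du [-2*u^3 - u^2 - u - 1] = -6*u^2 - 2*u - 1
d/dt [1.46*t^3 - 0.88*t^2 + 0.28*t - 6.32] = 4.38*t^2 - 1.76*t + 0.28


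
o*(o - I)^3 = o^4 - 3*I*o^3 - 3*o^2 + I*o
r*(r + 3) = r^2 + 3*r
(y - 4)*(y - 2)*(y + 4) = y^3 - 2*y^2 - 16*y + 32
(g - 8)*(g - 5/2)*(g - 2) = g^3 - 25*g^2/2 + 41*g - 40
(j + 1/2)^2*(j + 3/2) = j^3 + 5*j^2/2 + 7*j/4 + 3/8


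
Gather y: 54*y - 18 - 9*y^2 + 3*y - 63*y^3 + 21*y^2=-63*y^3 + 12*y^2 + 57*y - 18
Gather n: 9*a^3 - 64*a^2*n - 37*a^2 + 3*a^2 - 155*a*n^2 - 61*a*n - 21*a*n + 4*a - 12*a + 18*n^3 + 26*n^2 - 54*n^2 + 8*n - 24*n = 9*a^3 - 34*a^2 - 8*a + 18*n^3 + n^2*(-155*a - 28) + n*(-64*a^2 - 82*a - 16)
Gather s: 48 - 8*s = 48 - 8*s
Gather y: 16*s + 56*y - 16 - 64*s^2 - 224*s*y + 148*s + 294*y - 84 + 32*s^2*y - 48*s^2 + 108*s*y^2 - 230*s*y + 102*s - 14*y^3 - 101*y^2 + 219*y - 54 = -112*s^2 + 266*s - 14*y^3 + y^2*(108*s - 101) + y*(32*s^2 - 454*s + 569) - 154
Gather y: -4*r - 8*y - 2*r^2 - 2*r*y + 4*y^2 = -2*r^2 - 4*r + 4*y^2 + y*(-2*r - 8)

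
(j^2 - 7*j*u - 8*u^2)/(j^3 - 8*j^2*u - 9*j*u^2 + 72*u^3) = (-j - u)/(-j^2 + 9*u^2)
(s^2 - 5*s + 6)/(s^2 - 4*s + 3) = (s - 2)/(s - 1)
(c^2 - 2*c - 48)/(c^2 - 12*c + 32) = (c + 6)/(c - 4)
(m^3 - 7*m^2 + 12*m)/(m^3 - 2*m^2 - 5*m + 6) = m*(m - 4)/(m^2 + m - 2)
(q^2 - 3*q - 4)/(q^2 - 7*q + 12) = (q + 1)/(q - 3)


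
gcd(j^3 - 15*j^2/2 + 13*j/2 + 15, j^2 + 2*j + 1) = j + 1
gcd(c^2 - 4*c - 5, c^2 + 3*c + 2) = c + 1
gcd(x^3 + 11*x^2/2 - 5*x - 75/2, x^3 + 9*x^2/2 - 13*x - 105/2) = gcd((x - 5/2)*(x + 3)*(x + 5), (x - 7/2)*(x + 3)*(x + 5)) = x^2 + 8*x + 15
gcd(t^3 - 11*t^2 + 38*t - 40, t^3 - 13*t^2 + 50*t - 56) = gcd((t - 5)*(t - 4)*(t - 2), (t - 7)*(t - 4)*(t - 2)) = t^2 - 6*t + 8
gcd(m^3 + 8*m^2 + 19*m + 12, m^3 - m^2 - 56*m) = 1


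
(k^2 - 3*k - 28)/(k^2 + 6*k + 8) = (k - 7)/(k + 2)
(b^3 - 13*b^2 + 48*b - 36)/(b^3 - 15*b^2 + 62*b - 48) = (b - 6)/(b - 8)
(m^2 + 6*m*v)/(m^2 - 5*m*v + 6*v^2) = m*(m + 6*v)/(m^2 - 5*m*v + 6*v^2)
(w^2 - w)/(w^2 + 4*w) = (w - 1)/(w + 4)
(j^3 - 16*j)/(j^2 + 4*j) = j - 4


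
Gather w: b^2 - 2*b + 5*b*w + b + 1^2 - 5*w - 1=b^2 - b + w*(5*b - 5)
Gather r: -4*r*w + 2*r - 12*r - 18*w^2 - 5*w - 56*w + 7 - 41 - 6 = r*(-4*w - 10) - 18*w^2 - 61*w - 40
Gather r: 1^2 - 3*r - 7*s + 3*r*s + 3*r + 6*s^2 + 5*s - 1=3*r*s + 6*s^2 - 2*s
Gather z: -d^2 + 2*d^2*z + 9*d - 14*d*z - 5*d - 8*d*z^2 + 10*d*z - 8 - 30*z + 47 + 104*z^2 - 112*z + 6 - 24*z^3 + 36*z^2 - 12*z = -d^2 + 4*d - 24*z^3 + z^2*(140 - 8*d) + z*(2*d^2 - 4*d - 154) + 45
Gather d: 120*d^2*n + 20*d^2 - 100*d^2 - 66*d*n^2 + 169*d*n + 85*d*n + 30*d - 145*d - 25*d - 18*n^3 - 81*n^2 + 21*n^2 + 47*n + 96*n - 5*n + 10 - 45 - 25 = d^2*(120*n - 80) + d*(-66*n^2 + 254*n - 140) - 18*n^3 - 60*n^2 + 138*n - 60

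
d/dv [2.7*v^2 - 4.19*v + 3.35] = 5.4*v - 4.19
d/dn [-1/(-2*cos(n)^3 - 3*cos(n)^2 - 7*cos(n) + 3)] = 4*(6*cos(n)^2 + 6*cos(n) + 7)*sin(n)/(-6*sin(n)^2 + 17*cos(n) + cos(3*n))^2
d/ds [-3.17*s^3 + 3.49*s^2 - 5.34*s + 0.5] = -9.51*s^2 + 6.98*s - 5.34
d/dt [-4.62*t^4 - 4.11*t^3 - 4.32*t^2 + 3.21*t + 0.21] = -18.48*t^3 - 12.33*t^2 - 8.64*t + 3.21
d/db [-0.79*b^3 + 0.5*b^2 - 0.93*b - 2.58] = -2.37*b^2 + 1.0*b - 0.93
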